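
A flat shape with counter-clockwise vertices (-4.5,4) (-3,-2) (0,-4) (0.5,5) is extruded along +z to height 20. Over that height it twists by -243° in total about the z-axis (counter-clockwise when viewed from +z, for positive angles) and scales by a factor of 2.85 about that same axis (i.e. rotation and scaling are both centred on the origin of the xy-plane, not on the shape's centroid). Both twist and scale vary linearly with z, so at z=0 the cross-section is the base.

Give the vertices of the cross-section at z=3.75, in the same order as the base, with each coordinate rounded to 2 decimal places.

t = z/height = 3.75/20 = 0.1875
s = 1 + (scale-1)·z/height = 1 + (2.85-1)·3.75/20 = 1.346875
θ = twist·z/height = -243°·3.75/20 = -45.5625° = -0.795216 rad
cos θ = 0.700131, sin θ = -0.714015 (intermediates below are computed at full precision and shown rounded to 5 d.p.)
v1: (-4.5,4) → rotate → (-0.29453,6.01359) → ×s → (-0.39670,8.09955) → (-0.40,8.10)
v2: (-3,-2) → rotate → (-3.52842,0.74178) → ×s → (-4.75234,0.99909) → (-4.75,1.00)
v3: (0,-4) → rotate → (-2.85606,-2.80052) → ×s → (-3.84675,-3.77195) → (-3.85,-3.77)
v4: (0.5,5) → rotate → (3.92014,3.14365) → ×s → (5.27994,4.23410) → (5.28,4.23)

Cross-section at z=3.75: (-0.40,8.10) (-4.75,1.00) (-3.85,-3.77) (5.28,4.23)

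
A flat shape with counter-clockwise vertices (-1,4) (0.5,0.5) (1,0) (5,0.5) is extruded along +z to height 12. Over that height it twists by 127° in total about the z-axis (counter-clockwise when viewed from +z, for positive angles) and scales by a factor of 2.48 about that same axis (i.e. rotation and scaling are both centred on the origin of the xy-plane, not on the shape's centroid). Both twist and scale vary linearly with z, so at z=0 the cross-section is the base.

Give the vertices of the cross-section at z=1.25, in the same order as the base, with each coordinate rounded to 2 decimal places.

Cross-section at z=1.25: (-2.18,4.23) (0.43,0.69) (1.12,0.26) (5.49,1.88)

t = z/height = 1.25/12 = 0.104167
s = 1 + (scale-1)·z/height = 1 + (2.48-1)·1.25/12 = 1.154167
θ = twist·z/height = 127°·1.25/12 = 13.2292° = 0.230893 rad
cos θ = 0.973463, sin θ = 0.228846 (intermediates below are computed at full precision and shown rounded to 5 d.p.)
v1: (-1,4) → rotate → (-1.88885,3.66500) → ×s → (-2.18005,4.23003) → (-2.18,4.23)
v2: (0.5,0.5) → rotate → (0.37231,0.60115) → ×s → (0.42971,0.69383) → (0.43,0.69)
v3: (1,0) → rotate → (0.97346,0.22885) → ×s → (1.12354,0.26413) → (1.12,0.26)
v4: (5,0.5) → rotate → (4.75289,1.63096) → ×s → (5.48563,1.88240) → (5.49,1.88)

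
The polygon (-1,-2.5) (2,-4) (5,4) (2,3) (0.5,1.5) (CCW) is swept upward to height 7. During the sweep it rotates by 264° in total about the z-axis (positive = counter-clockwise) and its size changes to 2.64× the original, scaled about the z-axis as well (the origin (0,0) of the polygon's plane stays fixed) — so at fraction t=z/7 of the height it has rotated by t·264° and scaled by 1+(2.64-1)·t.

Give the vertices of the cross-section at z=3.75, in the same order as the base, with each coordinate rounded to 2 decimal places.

Cross-section at z=3.75: (4.40,2.50) (1.75,8.22) (-12.03,-0.02) (-6.45,-2.06) (-2.49,-1.62)

t = z/height = 3.75/7 = 0.535714
s = 1 + (scale-1)·z/height = 1 + (2.64-1)·3.75/7 = 1.878571
θ = twist·z/height = 264°·3.75/7 = 141.4286° = 2.468394 rad
cos θ = -0.781831, sin θ = 0.623490 (intermediates below are computed at full precision and shown rounded to 5 d.p.)
v1: (-1,-2.5) → rotate → (2.34056,1.33109) → ×s → (4.39690,2.50055) → (4.40,2.50)
v2: (2,-4) → rotate → (0.93030,4.37431) → ×s → (1.74763,8.21745) → (1.75,8.22)
v3: (5,4) → rotate → (-6.40312,-0.00988) → ×s → (-12.02871,-0.01855) → (-12.03,-0.02)
v4: (2,3) → rotate → (-3.43413,-1.09851) → ×s → (-6.45126,-2.06364) → (-6.45,-2.06)
v5: (0.5,1.5) → rotate → (-1.32615,-0.86100) → ×s → (-2.49127,-1.61745) → (-2.49,-1.62)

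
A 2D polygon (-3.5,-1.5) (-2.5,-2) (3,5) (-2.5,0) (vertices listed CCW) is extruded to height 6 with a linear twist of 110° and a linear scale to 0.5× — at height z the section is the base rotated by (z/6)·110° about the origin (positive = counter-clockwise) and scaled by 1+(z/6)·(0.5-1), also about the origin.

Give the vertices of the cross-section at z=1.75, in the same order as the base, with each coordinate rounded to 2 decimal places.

Cross-section at z=1.75: (-1.85,-2.67) (-0.90,-2.58) (-0.10,4.98) (-1.81,-1.13)

t = z/height = 1.75/6 = 0.291667
s = 1 + (scale-1)·z/height = 1 + (0.5-1)·1.75/6 = 0.854167
θ = twist·z/height = 110°·1.75/6 = 32.0833° = 0.559960 rad
cos θ = 0.847276, sin θ = 0.531152 (intermediates below are computed at full precision and shown rounded to 5 d.p.)
v1: (-3.5,-1.5) → rotate → (-2.16874,-3.12995) → ×s → (-1.85246,-2.67350) → (-1.85,-2.67)
v2: (-2.5,-2) → rotate → (-1.05589,-3.02243) → ×s → (-0.90190,-2.58166) → (-0.90,-2.58)
v3: (3,5) → rotate → (-0.11393,5.82984) → ×s → (-0.09732,4.97965) → (-0.10,4.98)
v4: (-2.5,0) → rotate → (-2.11819,-1.32788) → ×s → (-1.80929,-1.13423) → (-1.81,-1.13)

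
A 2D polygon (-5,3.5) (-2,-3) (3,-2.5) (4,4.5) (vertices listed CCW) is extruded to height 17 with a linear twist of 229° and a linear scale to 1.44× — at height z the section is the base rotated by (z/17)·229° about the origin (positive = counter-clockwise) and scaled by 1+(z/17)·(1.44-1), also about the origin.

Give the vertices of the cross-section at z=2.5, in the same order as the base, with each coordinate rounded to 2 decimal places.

Cross-section at z=2.5: (-6.50,0.15) (0.00,-3.84) (4.13,-0.44) (0.89,6.35)

t = z/height = 2.5/17 = 0.147059
s = 1 + (scale-1)·z/height = 1 + (1.44-1)·2.5/17 = 1.064706
θ = twist·z/height = 229°·2.5/17 = 33.6765° = 0.587765 rad
cos θ = 0.832182, sin θ = 0.554503 (intermediates below are computed at full precision and shown rounded to 5 d.p.)
v1: (-5,3.5) → rotate → (-6.10167,0.14012) → ×s → (-6.49648,0.14919) → (-6.50,0.15)
v2: (-2,-3) → rotate → (-0.00086,-3.60555) → ×s → (-0.00091,-3.83885) → (0.00,-3.84)
v3: (3,-2.5) → rotate → (3.88280,-0.41695) → ×s → (4.13404,-0.44393) → (4.13,-0.44)
v4: (4,4.5) → rotate → (0.83347,5.96283) → ×s → (0.88740,6.34866) → (0.89,6.35)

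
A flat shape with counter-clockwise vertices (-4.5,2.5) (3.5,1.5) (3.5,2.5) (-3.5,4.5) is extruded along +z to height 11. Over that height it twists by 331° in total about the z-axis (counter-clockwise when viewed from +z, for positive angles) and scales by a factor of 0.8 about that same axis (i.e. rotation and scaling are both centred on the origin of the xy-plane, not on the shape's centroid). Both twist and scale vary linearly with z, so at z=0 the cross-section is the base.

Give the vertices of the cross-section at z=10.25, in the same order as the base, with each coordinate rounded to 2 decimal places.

t = z/height = 10.25/11 = 0.931818
s = 1 + (scale-1)·z/height = 1 + (0.8-1)·10.25/11 = 0.813636
θ = twist·z/height = 331°·10.25/11 = 308.4318° = 5.383151 rad
cos θ = 0.621583, sin θ = -0.783348 (intermediates below are computed at full precision and shown rounded to 5 d.p.)
v1: (-4.5,2.5) → rotate → (-0.83875,5.07903) → ×s → (-0.68244,4.13248) → (-0.68,4.13)
v2: (3.5,1.5) → rotate → (3.35056,-1.80935) → ×s → (2.72614,-1.47215) → (2.73,-1.47)
v3: (3.5,2.5) → rotate → (4.13391,-1.18776) → ×s → (3.36350,-0.96641) → (3.36,-0.97)
v4: (-3.5,4.5) → rotate → (1.34953,5.53884) → ×s → (1.09802,4.50660) → (1.10,4.51)

Cross-section at z=10.25: (-0.68,4.13) (2.73,-1.47) (3.36,-0.97) (1.10,4.51)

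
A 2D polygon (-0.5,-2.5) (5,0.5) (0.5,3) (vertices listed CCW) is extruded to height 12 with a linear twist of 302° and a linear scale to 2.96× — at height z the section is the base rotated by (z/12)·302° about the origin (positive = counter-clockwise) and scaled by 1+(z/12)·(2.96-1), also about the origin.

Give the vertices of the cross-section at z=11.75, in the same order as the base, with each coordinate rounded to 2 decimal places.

t = z/height = 11.75/12 = 0.979167
s = 1 + (scale-1)·z/height = 1 + (2.96-1)·11.75/12 = 2.919167
θ = twist·z/height = 302°·11.75/12 = 295.7083° = 5.161084 rad
cos θ = 0.433790, sin θ = -0.901014 (intermediates below are computed at full precision and shown rounded to 5 d.p.)
v1: (-0.5,-2.5) → rotate → (-2.46943,-0.63397) → ×s → (-7.20868,-1.85066) → (-7.21,-1.85)
v2: (5,0.5) → rotate → (2.61946,-4.28817) → ×s → (7.64663,-12.51790) → (7.65,-12.52)
v3: (0.5,3) → rotate → (2.91994,0.85086) → ×s → (8.52378,2.48381) → (8.52,2.48)

Cross-section at z=11.75: (-7.21,-1.85) (7.65,-12.52) (8.52,2.48)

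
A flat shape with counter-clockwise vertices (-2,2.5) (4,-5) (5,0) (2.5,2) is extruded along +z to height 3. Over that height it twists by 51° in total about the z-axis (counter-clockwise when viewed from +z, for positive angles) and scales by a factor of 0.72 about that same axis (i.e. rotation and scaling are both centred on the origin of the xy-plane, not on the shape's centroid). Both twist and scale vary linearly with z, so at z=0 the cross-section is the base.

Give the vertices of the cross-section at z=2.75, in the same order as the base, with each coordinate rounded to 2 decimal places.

t = z/height = 2.75/3 = 0.916667
s = 1 + (scale-1)·z/height = 1 + (0.72-1)·2.75/3 = 0.743333
θ = twist·z/height = 51°·2.75/3 = 46.7500° = 0.815941 rad
cos θ = 0.685183, sin θ = 0.728371 (intermediates below are computed at full precision and shown rounded to 5 d.p.)
v1: (-2,2.5) → rotate → (-3.19129,0.25622) → ×s → (-2.37219,0.19045) → (-2.37,0.19)
v2: (4,-5) → rotate → (6.38259,-0.51243) → ×s → (4.74439,-0.38091) → (4.74,-0.38)
v3: (5,0) → rotate → (3.42591,3.64185) → ×s → (2.54660,2.70711) → (2.55,2.71)
v4: (2.5,2) → rotate → (0.25622,3.19129) → ×s → (0.19045,2.37219) → (0.19,2.37)

Cross-section at z=2.75: (-2.37,0.19) (4.74,-0.38) (2.55,2.71) (0.19,2.37)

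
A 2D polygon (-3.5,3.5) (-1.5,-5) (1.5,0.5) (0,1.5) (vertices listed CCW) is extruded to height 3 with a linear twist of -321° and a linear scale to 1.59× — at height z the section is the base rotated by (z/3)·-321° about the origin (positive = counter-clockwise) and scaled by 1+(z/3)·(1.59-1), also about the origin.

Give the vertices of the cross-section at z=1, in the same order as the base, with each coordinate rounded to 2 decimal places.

Cross-section at z=1: (5.23,2.78) (-5.20,3.47) (0.05,-1.89) (1.72,-0.52)

t = z/height = 1/3 = 0.333333
s = 1 + (scale-1)·z/height = 1 + (1.59-1)·1/3 = 1.196667
θ = twist·z/height = -321°·1/3 = -107.0000° = -1.867502 rad
cos θ = -0.292372, sin θ = -0.956305 (intermediates below are computed at full precision and shown rounded to 5 d.p.)
v1: (-3.5,3.5) → rotate → (4.37037,2.32377) → ×s → (5.22987,2.78077) → (5.23,2.78)
v2: (-1.5,-5) → rotate → (-4.34297,2.89632) → ×s → (-5.19708,3.46592) → (-5.20,3.47)
v3: (1.5,0.5) → rotate → (0.03959,-1.58064) → ×s → (0.04738,-1.89150) → (0.05,-1.89)
v4: (0,1.5) → rotate → (1.43446,-0.43856) → ×s → (1.71657,-0.52481) → (1.72,-0.52)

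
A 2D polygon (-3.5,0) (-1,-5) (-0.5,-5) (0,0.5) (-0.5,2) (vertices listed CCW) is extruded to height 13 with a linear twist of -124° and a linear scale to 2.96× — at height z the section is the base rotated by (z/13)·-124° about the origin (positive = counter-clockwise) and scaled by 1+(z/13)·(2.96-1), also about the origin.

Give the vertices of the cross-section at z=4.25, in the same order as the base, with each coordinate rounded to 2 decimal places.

t = z/height = 4.25/13 = 0.326923
s = 1 + (scale-1)·z/height = 1 + (2.96-1)·4.25/13 = 1.640769
θ = twist·z/height = -124°·4.25/13 = -40.5385° = -0.707530 rad
cos θ = 0.759970, sin θ = -0.649958 (intermediates below are computed at full precision and shown rounded to 5 d.p.)
v1: (-3.5,0) → rotate → (-2.65989,2.27485) → ×s → (-4.36427,3.73251) → (-4.36,3.73)
v2: (-1,-5) → rotate → (-4.00976,-3.14989) → ×s → (-6.57909,-5.16824) → (-6.58,-5.17)
v3: (-0.5,-5) → rotate → (-3.62978,-3.47487) → ×s → (-5.95563,-5.70146) → (-5.96,-5.70)
v4: (0,0.5) → rotate → (0.32498,0.37998) → ×s → (0.53322,0.62347) → (0.53,0.62)
v5: (-0.5,2) → rotate → (0.91993,1.84492) → ×s → (1.50940,3.02709) → (1.51,3.03)

Cross-section at z=4.25: (-4.36,3.73) (-6.58,-5.17) (-5.96,-5.70) (0.53,0.62) (1.51,3.03)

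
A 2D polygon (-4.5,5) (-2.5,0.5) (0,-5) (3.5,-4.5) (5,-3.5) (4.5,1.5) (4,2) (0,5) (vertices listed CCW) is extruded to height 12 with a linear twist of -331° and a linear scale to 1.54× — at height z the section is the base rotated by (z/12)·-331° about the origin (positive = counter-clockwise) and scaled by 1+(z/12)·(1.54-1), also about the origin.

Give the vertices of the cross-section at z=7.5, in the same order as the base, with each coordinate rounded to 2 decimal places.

Cross-section at z=7.5: (2.35,-8.69) (2.68,-2.11) (3.02,5.97) (-1.45,7.48) (-3.85,7.20) (-6.28,0.93) (-5.98,0.03) (-3.02,-5.97)

t = z/height = 7.5/12 = 0.625
s = 1 + (scale-1)·z/height = 1 + (1.54-1)·7.5/12 = 1.337500
θ = twist·z/height = -331°·7.5/12 = -206.8750° = -3.610650 rad
cos θ = -0.891995, sin θ = 0.452046 (intermediates below are computed at full precision and shown rounded to 5 d.p.)
v1: (-4.5,5) → rotate → (1.75375,-6.49418) → ×s → (2.34564,-8.68596) → (2.35,-8.69)
v2: (-2.5,0.5) → rotate → (2.00396,-1.57611) → ×s → (2.68030,-2.10805) → (2.68,-2.11)
v3: (0,-5) → rotate → (2.26023,4.45997) → ×s → (3.02305,5.96522) → (3.02,5.97)
v4: (3.5,-4.5) → rotate → (-1.08778,5.59614) → ×s → (-1.45490,7.48483) → (-1.45,7.48)
v5: (5,-3.5) → rotate → (-2.87781,5.38221) → ×s → (-3.84908,7.19871) → (-3.85,7.20)
v6: (4.5,1.5) → rotate → (-4.69205,0.69621) → ×s → (-6.27561,0.93118) → (-6.28,0.93)
v7: (4,2) → rotate → (-4.47207,0.02419) → ×s → (-5.98139,0.03236) → (-5.98,0.03)
v8: (0,5) → rotate → (-2.26023,-4.45997) → ×s → (-3.02305,-5.96522) → (-3.02,-5.97)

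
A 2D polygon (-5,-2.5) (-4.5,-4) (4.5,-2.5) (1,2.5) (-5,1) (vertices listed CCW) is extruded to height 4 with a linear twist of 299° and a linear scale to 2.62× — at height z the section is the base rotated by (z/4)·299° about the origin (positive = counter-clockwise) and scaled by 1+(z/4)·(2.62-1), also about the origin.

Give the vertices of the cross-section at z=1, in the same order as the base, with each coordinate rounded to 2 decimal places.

t = z/height = 1/4 = 0.25
s = 1 + (scale-1)·z/height = 1 + (2.62-1)·1/4 = 1.405000
θ = twist·z/height = 299°·1/4 = 74.7500° = 1.304634 rad
cos θ = 0.263031, sin θ = 0.964787 (intermediates below are computed at full precision and shown rounded to 5 d.p.)
v1: (-5,-2.5) → rotate → (1.09681,-5.48151) → ×s → (1.54102,-7.70153) → (1.54,-7.70)
v2: (-4.5,-4) → rotate → (2.67551,-5.39367) → ×s → (3.75909,-7.57810) → (3.76,-7.58)
v3: (4.5,-2.5) → rotate → (3.59561,3.68396) → ×s → (5.05183,5.17597) → (5.05,5.18)
v4: (1,2.5) → rotate → (-2.14894,1.62237) → ×s → (-3.01926,2.27942) → (-3.02,2.28)
v5: (-5,1) → rotate → (-2.27994,-4.56091) → ×s → (-3.20332,-6.40807) → (-3.20,-6.41)

Cross-section at z=1: (1.54,-7.70) (3.76,-7.58) (5.05,5.18) (-3.02,2.28) (-3.20,-6.41)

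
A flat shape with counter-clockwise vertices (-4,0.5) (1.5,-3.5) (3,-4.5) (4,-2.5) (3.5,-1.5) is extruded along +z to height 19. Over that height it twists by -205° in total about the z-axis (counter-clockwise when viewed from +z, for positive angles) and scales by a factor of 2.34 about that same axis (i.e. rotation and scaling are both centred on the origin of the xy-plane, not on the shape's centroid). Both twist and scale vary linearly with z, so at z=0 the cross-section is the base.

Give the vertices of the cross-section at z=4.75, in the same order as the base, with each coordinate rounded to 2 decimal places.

Cross-section at z=4.75: (-2.82,4.58) (-2.39,-4.49) (-2.18,-6.88) (0.74,-6.25) (1.36,-4.90)

t = z/height = 4.75/19 = 0.25
s = 1 + (scale-1)·z/height = 1 + (2.34-1)·4.75/19 = 1.335000
θ = twist·z/height = -205°·4.75/19 = -51.2500° = -0.894481 rad
cos θ = 0.625923, sin θ = -0.779884 (intermediates below are computed at full precision and shown rounded to 5 d.p.)
v1: (-4,0.5) → rotate → (-2.11375,3.43250) → ×s → (-2.82186,4.58239) → (-2.82,4.58)
v2: (1.5,-3.5) → rotate → (-1.79071,-3.36056) → ×s → (-2.39060,-4.48635) → (-2.39,-4.49)
v3: (3,-4.5) → rotate → (-1.63171,-5.15631) → ×s → (-2.17833,-6.88367) → (-2.18,-6.88)
v4: (4,-2.5) → rotate → (0.55398,-4.68435) → ×s → (0.73957,-6.25360) → (0.74,-6.25)
v5: (3.5,-1.5) → rotate → (1.02091,-3.66848) → ×s → (1.36291,-4.89742) → (1.36,-4.90)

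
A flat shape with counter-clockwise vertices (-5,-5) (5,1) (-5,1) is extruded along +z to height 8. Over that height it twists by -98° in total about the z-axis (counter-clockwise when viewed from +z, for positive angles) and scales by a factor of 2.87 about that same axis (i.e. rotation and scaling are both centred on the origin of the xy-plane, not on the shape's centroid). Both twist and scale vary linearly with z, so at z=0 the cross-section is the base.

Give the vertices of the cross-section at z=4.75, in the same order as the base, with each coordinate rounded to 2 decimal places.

t = z/height = 4.75/8 = 0.59375
s = 1 + (scale-1)·z/height = 1 + (2.87-1)·4.75/8 = 2.110313
θ = twist·z/height = -98°·4.75/8 = -58.1875° = -1.015563 rad
cos θ = 0.527141, sin θ = -0.849778 (intermediates below are computed at full precision and shown rounded to 5 d.p.)
v1: (-5,-5) → rotate → (-6.88459,1.61318) → ×s → (-14.52865,3.40432) → (-14.53,3.40)
v2: (5,1) → rotate → (3.48548,-3.72175) → ×s → (7.35546,-7.85405) → (7.36,-7.85)
v3: (-5,1) → rotate → (-1.78593,4.77603) → ×s → (-3.76887,10.07892) → (-3.77,10.08)

Cross-section at z=4.75: (-14.53,3.40) (7.36,-7.85) (-3.77,10.08)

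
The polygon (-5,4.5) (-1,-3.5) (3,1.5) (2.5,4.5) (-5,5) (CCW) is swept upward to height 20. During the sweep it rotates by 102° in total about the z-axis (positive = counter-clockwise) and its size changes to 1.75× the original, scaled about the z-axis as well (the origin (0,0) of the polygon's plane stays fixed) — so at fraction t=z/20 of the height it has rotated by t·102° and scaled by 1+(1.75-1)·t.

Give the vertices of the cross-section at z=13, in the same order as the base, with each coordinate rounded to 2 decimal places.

Cross-section at z=13: (-9.12,-4.12) (4.17,-3.45) (-0.25,4.98) (-4.63,6.10) (-9.80,-3.82)

t = z/height = 13/20 = 0.65
s = 1 + (scale-1)·z/height = 1 + (1.75-1)·13/20 = 1.487500
θ = twist·z/height = 102°·13/20 = 66.3000° = 1.157153 rad
cos θ = 0.401948, sin θ = 0.915663 (intermediates below are computed at full precision and shown rounded to 5 d.p.)
v1: (-5,4.5) → rotate → (-6.13022,-2.76955) → ×s → (-9.11870,-4.11970) → (-9.12,-4.12)
v2: (-1,-3.5) → rotate → (2.80287,-2.32248) → ×s → (4.16927,-3.45469) → (4.17,-3.45)
v3: (3,1.5) → rotate → (-0.16765,3.34991) → ×s → (-0.24938,4.98299) → (-0.25,4.98)
v4: (2.5,4.5) → rotate → (-3.11561,4.09792) → ×s → (-4.63447,6.09566) → (-4.63,6.10)
v5: (-5,5) → rotate → (-6.58805,-2.56857) → ×s → (-9.79973,-3.82075) → (-9.80,-3.82)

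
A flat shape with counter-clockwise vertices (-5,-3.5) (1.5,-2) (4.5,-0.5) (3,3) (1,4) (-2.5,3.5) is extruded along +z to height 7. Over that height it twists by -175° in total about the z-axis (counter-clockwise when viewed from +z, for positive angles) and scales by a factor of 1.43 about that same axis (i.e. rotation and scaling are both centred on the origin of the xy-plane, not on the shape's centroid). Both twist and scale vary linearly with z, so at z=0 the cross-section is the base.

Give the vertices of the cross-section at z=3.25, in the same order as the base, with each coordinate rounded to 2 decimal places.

Cross-section at z=3.25: (-5.06,5.29) (-2.10,-2.14) (0.23,-5.43) (4.10,-3.01) (4.93,-0.46) (3.69,3.60)

t = z/height = 3.25/7 = 0.464286
s = 1 + (scale-1)·z/height = 1 + (1.43-1)·3.25/7 = 1.199643
θ = twist·z/height = -175°·3.25/7 = -81.2500° = -1.418080 rad
cos θ = 0.152123, sin θ = -0.988362 (intermediates below are computed at full precision and shown rounded to 5 d.p.)
v1: (-5,-3.5) → rotate → (-4.21988,4.40938) → ×s → (-5.06235,5.28968) → (-5.06,5.29)
v2: (1.5,-2) → rotate → (-1.74854,-1.78679) → ×s → (-2.09762,-2.14351) → (-2.10,-2.14)
v3: (4.5,-0.5) → rotate → (0.19037,-4.52369) → ×s → (0.22838,-5.42681) → (0.23,-5.43)
v4: (3,3) → rotate → (3.42145,-2.50871) → ×s → (4.10452,-3.00956) → (4.10,-3.01)
v5: (1,4) → rotate → (4.10557,-0.37987) → ×s → (4.92522,-0.45571) → (4.93,-0.46)
v6: (-2.5,3.5) → rotate → (3.07896,3.00334) → ×s → (3.69365,3.60293) → (3.69,3.60)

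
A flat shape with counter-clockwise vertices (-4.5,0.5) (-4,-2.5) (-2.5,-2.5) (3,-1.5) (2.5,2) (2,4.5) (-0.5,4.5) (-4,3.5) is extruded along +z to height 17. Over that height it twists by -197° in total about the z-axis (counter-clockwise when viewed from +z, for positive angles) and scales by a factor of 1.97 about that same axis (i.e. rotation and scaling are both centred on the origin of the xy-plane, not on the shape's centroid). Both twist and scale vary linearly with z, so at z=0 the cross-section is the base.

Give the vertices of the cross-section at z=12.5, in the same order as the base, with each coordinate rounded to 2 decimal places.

Cross-section at z=12.5: (6.80,3.74) (3.14,7.45) (1.04,5.97) (-5.68,-0.86) (-1.53,-5.27) (1.64,-8.28) (5.14,-5.81) (9.06,-0.96)

t = z/height = 12.5/17 = 0.735294
s = 1 + (scale-1)·z/height = 1 + (1.97-1)·12.5/17 = 1.713235
θ = twist·z/height = -197°·12.5/17 = -144.8529° = -2.528161 rad
cos θ = -0.817677, sin θ = -0.575677 (intermediates below are computed at full precision and shown rounded to 5 d.p.)
v1: (-4.5,0.5) → rotate → (3.96739,2.18171) → ×s → (6.79707,3.73778) → (6.80,3.74)
v2: (-4,-2.5) → rotate → (1.83152,4.34690) → ×s → (3.13782,7.44726) → (3.14,7.45)
v3: (-2.5,-2.5) → rotate → (0.60500,3.48339) → ×s → (1.03651,5.96786) → (1.04,5.97)
v4: (3,-1.5) → rotate → (-3.31655,-0.50052) → ×s → (-5.68203,-0.85750) → (-5.68,-0.86)
v5: (2.5,2) → rotate → (-0.89284,-3.07455) → ×s → (-1.52964,-5.26742) → (-1.53,-5.27)
v6: (2,4.5) → rotate → (0.95519,-4.83090) → ×s → (1.63647,-8.27647) → (1.64,-8.28)
v7: (-0.5,4.5) → rotate → (2.99939,-3.39171) → ×s → (5.13865,-5.81080) → (5.14,-5.81)
v8: (-4,3.5) → rotate → (5.28558,-0.55916) → ×s → (9.05544,-0.95798) → (9.06,-0.96)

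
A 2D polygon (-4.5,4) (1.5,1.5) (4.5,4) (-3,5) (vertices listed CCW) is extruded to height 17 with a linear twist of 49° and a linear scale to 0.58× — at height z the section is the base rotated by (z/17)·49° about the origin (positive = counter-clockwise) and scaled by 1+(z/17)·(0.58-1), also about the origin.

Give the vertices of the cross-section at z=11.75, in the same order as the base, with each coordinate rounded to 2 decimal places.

t = z/height = 11.75/17 = 0.691176
s = 1 + (scale-1)·z/height = 1 + (0.58-1)·11.75/17 = 0.709706
θ = twist·z/height = 49°·11.75/17 = 33.8676° = 0.591102 rad
cos θ = 0.830327, sin θ = 0.557276 (intermediates below are computed at full precision and shown rounded to 5 d.p.)
v1: (-4.5,4) → rotate → (-5.96558,0.81356) → ×s → (-4.23381,0.57739) → (-4.23,0.58)
v2: (1.5,1.5) → rotate → (0.40958,2.08141) → ×s → (0.29068,1.47719) → (0.29,1.48)
v3: (4.5,4) → rotate → (1.50737,5.82905) → ×s → (1.06979,4.13691) → (1.07,4.14)
v4: (-3,5) → rotate → (-5.27736,2.47981) → ×s → (-3.74538,1.75993) → (-3.75,1.76)

Cross-section at z=11.75: (-4.23,0.58) (0.29,1.48) (1.07,4.14) (-3.75,1.76)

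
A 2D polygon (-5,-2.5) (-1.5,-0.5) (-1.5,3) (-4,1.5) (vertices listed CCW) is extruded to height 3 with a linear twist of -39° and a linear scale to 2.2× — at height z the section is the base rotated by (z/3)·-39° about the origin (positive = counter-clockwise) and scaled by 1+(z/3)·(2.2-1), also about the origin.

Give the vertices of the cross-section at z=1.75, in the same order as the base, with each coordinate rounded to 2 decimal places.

t = z/height = 1.75/3 = 0.583333
s = 1 + (scale-1)·z/height = 1 + (2.2-1)·1.75/3 = 1.700000
θ = twist·z/height = -39°·1.75/3 = -22.7500° = -0.397062 rad
cos θ = 0.922201, sin θ = -0.386711 (intermediates below are computed at full precision and shown rounded to 5 d.p.)
v1: (-5,-2.5) → rotate → (-5.57778,-0.37195) → ×s → (-9.48223,-0.63231) → (-9.48,-0.63)
v2: (-1.5,-0.5) → rotate → (-1.57666,0.11897) → ×s → (-2.68032,0.20224) → (-2.68,0.20)
v3: (-1.5,3) → rotate → (-0.22317,3.34667) → ×s → (-0.37939,5.68934) → (-0.38,5.69)
v4: (-4,1.5) → rotate → (-3.10874,2.93015) → ×s → (-5.28485,4.98125) → (-5.28,4.98)

Cross-section at z=1.75: (-9.48,-0.63) (-2.68,0.20) (-0.38,5.69) (-5.28,4.98)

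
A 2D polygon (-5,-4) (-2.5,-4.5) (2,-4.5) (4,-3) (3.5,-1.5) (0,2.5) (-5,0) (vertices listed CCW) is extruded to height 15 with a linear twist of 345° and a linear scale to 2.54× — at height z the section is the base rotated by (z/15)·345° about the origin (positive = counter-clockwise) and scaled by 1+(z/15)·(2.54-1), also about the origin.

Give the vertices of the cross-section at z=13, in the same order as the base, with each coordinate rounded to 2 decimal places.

t = z/height = 13/15 = 0.866667
s = 1 + (scale-1)·z/height = 1 + (2.54-1)·13/15 = 2.334667
θ = twist·z/height = 345°·13/15 = 299.0000° = 5.218534 rad
cos θ = 0.484810, sin θ = -0.874620 (intermediates below are computed at full precision and shown rounded to 5 d.p.)
v1: (-5,-4) → rotate → (-5.92253,2.43386) → ×s → (-13.82713,5.68225) → (-13.83,5.68)
v2: (-2.5,-4.5) → rotate → (-5.14781,0.00491) → ×s → (-12.01843,0.01145) → (-12.02,0.01)
v3: (2,-4.5) → rotate → (-2.96617,-3.93088) → ×s → (-6.92502,-9.17730) → (-6.93,-9.18)
v4: (4,-3) → rotate → (-0.68462,-4.95291) → ×s → (-1.59836,-11.56339) → (-1.60,-11.56)
v5: (3.5,-1.5) → rotate → (0.38490,-3.78838) → ×s → (0.89862,-8.84461) → (0.90,-8.84)
v6: (0,2.5) → rotate → (2.18655,1.21202) → ×s → (5.10486,2.82967) → (5.10,2.83)
v7: (-5,0) → rotate → (-2.42405,4.37310) → ×s → (-5.65934,10.20973) → (-5.66,10.21)

Cross-section at z=13: (-13.83,5.68) (-12.02,0.01) (-6.93,-9.18) (-1.60,-11.56) (0.90,-8.84) (5.10,2.83) (-5.66,10.21)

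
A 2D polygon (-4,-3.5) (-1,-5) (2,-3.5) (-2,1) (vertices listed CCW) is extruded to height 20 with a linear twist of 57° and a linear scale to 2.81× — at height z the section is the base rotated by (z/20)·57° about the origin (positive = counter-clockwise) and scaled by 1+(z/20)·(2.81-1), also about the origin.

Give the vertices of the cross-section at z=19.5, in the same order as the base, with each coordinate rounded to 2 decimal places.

Cross-section at z=19.5: (1.73,-14.59) (9.84,-10.10) (11.11,-0.91) (-5.41,-3.00)

t = z/height = 19.5/20 = 0.975
s = 1 + (scale-1)·z/height = 1 + (2.81-1)·19.5/20 = 2.764750
θ = twist·z/height = 57°·19.5/20 = 55.5750° = 0.969967 rad
cos θ = 0.565327, sin θ = 0.824867 (intermediates below are computed at full precision and shown rounded to 5 d.p.)
v1: (-4,-3.5) → rotate → (0.62573,-5.27811) → ×s → (1.72998,-14.59266) → (1.73,-14.59)
v2: (-1,-5) → rotate → (3.55901,-3.65150) → ×s → (9.83977,-10.09549) → (9.84,-10.10)
v3: (2,-3.5) → rotate → (4.01769,-0.32891) → ×s → (11.10790,-0.90936) → (11.11,-0.91)
v4: (-2,1) → rotate → (-1.95552,-1.08441) → ×s → (-5.40653,-2.99811) → (-5.41,-3.00)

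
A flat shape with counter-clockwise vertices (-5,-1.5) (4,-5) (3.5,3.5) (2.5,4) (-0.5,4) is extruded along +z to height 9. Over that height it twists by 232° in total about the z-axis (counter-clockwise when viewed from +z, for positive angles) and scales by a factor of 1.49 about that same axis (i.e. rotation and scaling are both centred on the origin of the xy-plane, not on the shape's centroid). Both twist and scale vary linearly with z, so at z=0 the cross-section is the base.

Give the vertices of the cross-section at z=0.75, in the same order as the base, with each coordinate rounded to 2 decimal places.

Cross-section at z=0.75: (-4.39,-3.20) (5.65,-3.53) (2.23,4.64) (1.08,4.79) (-1.87,3.76)

t = z/height = 0.75/9 = 0.0833333
s = 1 + (scale-1)·z/height = 1 + (1.49-1)·0.75/9 = 1.040833
θ = twist·z/height = 232°·0.75/9 = 19.3333° = 0.337430 rad
cos θ = 0.943609, sin θ = 0.331063 (intermediates below are computed at full precision and shown rounded to 5 d.p.)
v1: (-5,-1.5) → rotate → (-4.22145,-3.07073) → ×s → (-4.39382,-3.19612) → (-4.39,-3.20)
v2: (4,-5) → rotate → (5.42975,-3.39379) → ×s → (5.65147,-3.53237) → (5.65,-3.53)
v3: (3.5,3.5) → rotate → (2.14391,4.46135) → ×s → (2.23145,4.64352) → (2.23,4.64)
v4: (2.5,4) → rotate → (1.03477,4.60209) → ×s → (1.07702,4.79001) → (1.08,4.79)
v5: (-0.5,4) → rotate → (-1.79606,3.60890) → ×s → (-1.86940,3.75627) → (-1.87,3.76)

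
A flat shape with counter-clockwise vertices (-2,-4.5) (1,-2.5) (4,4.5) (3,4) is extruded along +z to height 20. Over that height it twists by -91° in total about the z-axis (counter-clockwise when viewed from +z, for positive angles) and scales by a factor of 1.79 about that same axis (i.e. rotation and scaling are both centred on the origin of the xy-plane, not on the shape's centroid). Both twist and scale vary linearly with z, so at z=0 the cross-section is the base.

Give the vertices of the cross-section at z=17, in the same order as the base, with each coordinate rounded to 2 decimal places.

t = z/height = 17/20 = 0.85
s = 1 + (scale-1)·z/height = 1 + (1.79-1)·17/20 = 1.671500
θ = twist·z/height = -91°·17/20 = -77.3500° = -1.350012 rad
cos θ = 0.218995, sin θ = -0.975726 (intermediates below are computed at full precision and shown rounded to 5 d.p.)
v1: (-2,-4.5) → rotate → (-4.82876,0.96598) → ×s → (-8.07127,1.61463) → (-8.07,1.61)
v2: (1,-2.5) → rotate → (-2.22032,-1.52321) → ×s → (-3.71127,-2.54605) → (-3.71,-2.55)
v3: (4,4.5) → rotate → (5.26675,-2.91743) → ×s → (8.80337,-4.87648) → (8.80,-4.88)
v4: (3,4) → rotate → (4.55989,-2.05120) → ×s → (7.62185,-3.42858) → (7.62,-3.43)

Cross-section at z=17: (-8.07,1.61) (-3.71,-2.55) (8.80,-4.88) (7.62,-3.43)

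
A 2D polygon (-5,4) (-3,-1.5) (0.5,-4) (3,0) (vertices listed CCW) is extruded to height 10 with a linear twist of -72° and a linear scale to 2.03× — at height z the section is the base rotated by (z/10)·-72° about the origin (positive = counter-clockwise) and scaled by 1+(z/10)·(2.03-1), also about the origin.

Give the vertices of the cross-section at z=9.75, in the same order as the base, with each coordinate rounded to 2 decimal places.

t = z/height = 9.75/10 = 0.975
s = 1 + (scale-1)·z/height = 1 + (2.03-1)·9.75/10 = 2.004250
θ = twist·z/height = -72°·9.75/10 = -70.2000° = -1.225221 rad
cos θ = 0.338738, sin θ = -0.940881 (intermediates below are computed at full precision and shown rounded to 5 d.p.)
v1: (-5,4) → rotate → (2.06983,6.05936) → ×s → (4.14846,12.14446) → (4.15,12.14)
v2: (-3,-1.5) → rotate → (-2.42753,2.31454) → ×s → (-4.86539,4.63891) → (-4.87,4.64)
v3: (0.5,-4) → rotate → (-3.59415,-1.82539) → ×s → (-7.20358,-3.65854) → (-7.20,-3.66)
v4: (3,0) → rotate → (1.01621,-2.82264) → ×s → (2.03675,-5.65728) → (2.04,-5.66)

Cross-section at z=9.75: (4.15,12.14) (-4.87,4.64) (-7.20,-3.66) (2.04,-5.66)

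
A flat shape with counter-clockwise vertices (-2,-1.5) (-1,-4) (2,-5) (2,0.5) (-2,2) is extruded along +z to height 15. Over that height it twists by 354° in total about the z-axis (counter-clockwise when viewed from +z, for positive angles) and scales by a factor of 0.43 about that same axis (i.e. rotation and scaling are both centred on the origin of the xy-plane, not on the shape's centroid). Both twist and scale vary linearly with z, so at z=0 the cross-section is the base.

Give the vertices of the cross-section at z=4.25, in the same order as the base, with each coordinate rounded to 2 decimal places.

t = z/height = 4.25/15 = 0.283333
s = 1 + (scale-1)·z/height = 1 + (0.43-1)·4.25/15 = 0.838500
θ = twist·z/height = 354°·4.25/15 = 100.3000° = 1.750565 rad
cos θ = -0.178802, sin θ = 0.983885 (intermediates below are computed at full precision and shown rounded to 5 d.p.)
v1: (-2,-1.5) → rotate → (1.83343,-1.69957) → ×s → (1.53733,-1.42509) → (1.54,-1.43)
v2: (-1,-4) → rotate → (4.11434,-0.26868) → ×s → (3.44988,-0.22528) → (3.45,-0.23)
v3: (2,-5) → rotate → (4.56182,2.86178) → ×s → (3.82509,2.39960) → (3.83,2.40)
v4: (2,0.5) → rotate → (-0.84955,1.87837) → ×s → (-0.71235,1.57501) → (-0.71,1.58)
v5: (-2,2) → rotate → (-1.61017,-2.32537) → ×s → (-1.35012,-1.94983) → (-1.35,-1.95)

Cross-section at z=4.25: (1.54,-1.43) (3.45,-0.23) (3.83,2.40) (-0.71,1.58) (-1.35,-1.95)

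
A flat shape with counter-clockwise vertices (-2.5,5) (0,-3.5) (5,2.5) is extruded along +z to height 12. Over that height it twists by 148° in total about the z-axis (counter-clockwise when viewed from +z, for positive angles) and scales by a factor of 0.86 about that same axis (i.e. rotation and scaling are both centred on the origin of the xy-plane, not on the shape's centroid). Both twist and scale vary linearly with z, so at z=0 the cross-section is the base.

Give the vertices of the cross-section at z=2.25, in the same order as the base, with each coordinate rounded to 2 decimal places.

Cross-section at z=2.25: (-4.42,3.18) (1.59,-3.02) (3.18,4.42)

t = z/height = 2.25/12 = 0.1875
s = 1 + (scale-1)·z/height = 1 + (0.86-1)·2.25/12 = 0.973750
θ = twist·z/height = 148°·2.25/12 = 27.7500° = 0.484329 rad
cos θ = 0.884988, sin θ = 0.465615 (intermediates below are computed at full precision and shown rounded to 5 d.p.)
v1: (-2.5,5) → rotate → (-4.54054,3.26090) → ×s → (-4.42135,3.17530) → (-4.42,3.18)
v2: (0,-3.5) → rotate → (1.62965,-3.09746) → ×s → (1.58687,-3.01615) → (1.59,-3.02)
v3: (5,2.5) → rotate → (3.26090,4.54054) → ×s → (3.17530,4.42135) → (3.18,4.42)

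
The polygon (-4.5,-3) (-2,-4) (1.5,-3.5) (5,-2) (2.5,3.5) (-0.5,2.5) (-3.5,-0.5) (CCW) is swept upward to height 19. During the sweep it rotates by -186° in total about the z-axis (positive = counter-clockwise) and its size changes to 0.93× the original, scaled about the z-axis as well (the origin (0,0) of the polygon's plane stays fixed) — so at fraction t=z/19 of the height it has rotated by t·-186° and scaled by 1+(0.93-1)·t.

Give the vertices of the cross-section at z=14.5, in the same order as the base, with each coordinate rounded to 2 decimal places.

t = z/height = 14.5/19 = 0.763158
s = 1 + (scale-1)·z/height = 1 + (0.93-1)·14.5/19 = 0.946579
θ = twist·z/height = -186°·14.5/19 = -141.9474° = -2.477449 rad
cos θ = -0.787445, sin θ = -0.616385 (intermediates below are computed at full precision and shown rounded to 5 d.p.)
v1: (-4.5,-3) → rotate → (1.69435,5.13607) → ×s → (1.60383,4.86169) → (1.60,4.86)
v2: (-2,-4) → rotate → (-0.89065,4.38255) → ×s → (-0.84307,4.14843) → (-0.84,4.15)
v3: (1.5,-3.5) → rotate → (-3.33852,1.83148) → ×s → (-3.16017,1.73364) → (-3.16,1.73)
v4: (5,-2) → rotate → (-5.16999,-1.50704) → ×s → (-4.89381,-1.42653) → (-4.89,-1.43)
v5: (2.5,3.5) → rotate → (0.18874,-4.29702) → ×s → (0.17865,-4.06747) → (0.18,-4.07)
v6: (-0.5,2.5) → rotate → (1.93469,-1.66042) → ×s → (1.83133,-1.57172) → (1.83,-1.57)
v7: (-3.5,-0.5) → rotate → (2.44786,2.55107) → ×s → (2.31710,2.41479) → (2.32,2.41)

Cross-section at z=14.5: (1.60,4.86) (-0.84,4.15) (-3.16,1.73) (-4.89,-1.43) (0.18,-4.07) (1.83,-1.57) (2.32,2.41)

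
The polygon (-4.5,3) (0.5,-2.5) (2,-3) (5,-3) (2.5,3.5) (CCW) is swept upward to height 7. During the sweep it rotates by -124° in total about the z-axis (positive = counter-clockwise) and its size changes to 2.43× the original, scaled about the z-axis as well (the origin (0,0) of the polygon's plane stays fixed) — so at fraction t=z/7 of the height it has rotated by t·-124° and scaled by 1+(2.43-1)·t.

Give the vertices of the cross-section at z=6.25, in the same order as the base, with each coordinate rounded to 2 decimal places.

t = z/height = 6.25/7 = 0.892857
s = 1 + (scale-1)·z/height = 1 + (2.43-1)·6.25/7 = 2.276786
θ = twist·z/height = -124°·6.25/7 = -110.7143° = -1.932329 rad
cos θ = -0.353708, sin θ = -0.935356 (intermediates below are computed at full precision and shown rounded to 5 d.p.)
v1: (-4.5,3) → rotate → (4.39775,3.14798) → ×s → (10.01274,7.16727) → (10.01,7.17)
v2: (0.5,-2.5) → rotate → (-2.51524,0.41659) → ×s → (-5.72667,0.94849) → (-5.73,0.95)
v3: (2,-3) → rotate → (-3.51348,-0.80959) → ×s → (-7.99945,-1.84326) → (-8.00,-1.84)
v4: (5,-3) → rotate → (-4.57461,-3.61566) → ×s → (-10.41540,-8.23207) → (-10.42,-8.23)
v5: (2.5,3.5) → rotate → (2.38948,-3.57637) → ×s → (5.44032,-8.14262) → (5.44,-8.14)

Cross-section at z=6.25: (10.01,7.17) (-5.73,0.95) (-8.00,-1.84) (-10.42,-8.23) (5.44,-8.14)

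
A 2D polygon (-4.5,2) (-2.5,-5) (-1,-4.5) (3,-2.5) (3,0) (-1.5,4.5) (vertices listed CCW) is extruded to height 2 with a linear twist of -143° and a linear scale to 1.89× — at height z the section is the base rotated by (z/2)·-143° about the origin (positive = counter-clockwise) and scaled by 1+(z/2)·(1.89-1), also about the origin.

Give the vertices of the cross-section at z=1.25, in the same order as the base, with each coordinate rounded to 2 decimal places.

Cross-section at z=1.25: (3.04,7.04) (-7.82,3.81) (-7.02,1.48) (-3.84,-4.71) (0.05,-4.67) (6.98,2.41)

t = z/height = 1.25/2 = 0.625
s = 1 + (scale-1)·z/height = 1 + (1.89-1)·1.25/2 = 1.556250
θ = twist·z/height = -143°·1.25/2 = -89.3750° = -1.559888 rad
cos θ = 0.010908, sin θ = -0.999941 (intermediates below are computed at full precision and shown rounded to 5 d.p.)
v1: (-4.5,2) → rotate → (1.95079,4.52155) → ×s → (3.03592,7.03666) → (3.04,7.04)
v2: (-2.5,-5) → rotate → (-5.02697,2.44531) → ×s → (-7.82323,3.80551) → (-7.82,3.81)
v3: (-1,-4.5) → rotate → (-4.51064,0.95085) → ×s → (-7.01968,1.47977) → (-7.02,1.48)
v4: (3,-2.5) → rotate → (-2.46713,-3.02709) → ×s → (-3.83947,-4.71091) → (-3.84,-4.71)
v5: (3,0) → rotate → (0.03272,-2.99982) → ×s → (0.05093,-4.66847) → (0.05,-4.67)
v6: (-1.5,4.5) → rotate → (4.48337,1.54900) → ×s → (6.97724,2.41063) → (6.98,2.41)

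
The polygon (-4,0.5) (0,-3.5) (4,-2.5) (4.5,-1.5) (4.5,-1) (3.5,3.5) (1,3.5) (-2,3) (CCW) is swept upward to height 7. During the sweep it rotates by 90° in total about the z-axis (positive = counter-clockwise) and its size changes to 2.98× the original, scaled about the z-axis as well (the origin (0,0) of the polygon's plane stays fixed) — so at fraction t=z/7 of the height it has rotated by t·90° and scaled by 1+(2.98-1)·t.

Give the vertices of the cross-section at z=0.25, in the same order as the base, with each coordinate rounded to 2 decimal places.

Cross-section at z=0.25: (-4.31,0.29) (0.21,-3.74) (4.43,-2.43) (4.90,-1.33) (4.87,-0.80) (3.53,3.95) (0.86,3.80) (-2.32,3.09)

t = z/height = 0.25/7 = 0.0357143
s = 1 + (scale-1)·z/height = 1 + (2.98-1)·0.25/7 = 1.070714
θ = twist·z/height = 90°·0.25/7 = 3.2143° = 0.056100 rad
cos θ = 0.998427, sin θ = 0.056070 (intermediates below are computed at full precision and shown rounded to 5 d.p.)
v1: (-4,0.5) → rotate → (-4.02174,0.27493) → ×s → (-4.30614,0.29437) → (-4.31,0.29)
v2: (0,-3.5) → rotate → (0.19625,-3.49449) → ×s → (0.21012,-3.74160) → (0.21,-3.74)
v3: (4,-2.5) → rotate → (4.13388,-2.27179) → ×s → (4.42621,-2.43243) → (4.43,-2.43)
v4: (4.5,-1.5) → rotate → (4.57703,-1.24532) → ×s → (4.90069,-1.33339) → (4.90,-1.33)
v5: (4.5,-1) → rotate → (4.54899,-0.74611) → ×s → (4.87067,-0.79887) → (4.87,-0.80)
v6: (3.5,3.5) → rotate → (3.29825,3.69074) → ×s → (3.53148,3.95173) → (3.53,3.95)
v7: (1,3.5) → rotate → (0.80218,3.55056) → ×s → (0.85891,3.80164) → (0.86,3.80)
v8: (-2,3) → rotate → (-2.16506,2.88314) → ×s → (-2.31817,3.08702) → (-2.32,3.09)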